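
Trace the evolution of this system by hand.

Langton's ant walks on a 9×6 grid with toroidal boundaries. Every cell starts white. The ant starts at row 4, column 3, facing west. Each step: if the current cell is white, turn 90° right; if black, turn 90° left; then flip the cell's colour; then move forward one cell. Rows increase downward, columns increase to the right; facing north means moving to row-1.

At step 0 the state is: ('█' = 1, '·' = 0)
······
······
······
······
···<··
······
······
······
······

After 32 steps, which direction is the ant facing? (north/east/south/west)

east

0) ······
······
······
······
···<··
······
······
······
······
1) ······
······
······
···^··
···█··
······
······
······
······
2) ······
······
······
···█>·
···█··
······
······
······
······
3) ······
······
······
···██·
···█v·
······
······
······
······
4) ······
······
······
···██·
···<█·
······
······
······
······
5) ······
······
······
···██·
····█·
···v··
······
······
······
6) ······
······
······
···██·
····█·
··<█··
······
······
······
7) ······
······
······
···██·
··^·█·
··██··
······
······
······
8) ······
······
······
···██·
··█>█·
··██··
······
······
······
9) ······
······
······
···██·
··███·
··█v··
······
······
······
10) ······
······
······
···██·
··███·
··█·>·
······
······
······
11) ······
······
······
···██·
··███·
··█·█·
····v·
······
······
12) ······
······
······
···██·
··███·
··█·█·
···<█·
······
······
13) ······
······
······
···██·
··███·
··█^█·
···██·
······
······
14) ······
······
······
···██·
··███·
··██>·
···██·
······
······
15) ······
······
······
···██·
··██^·
··██··
···██·
······
······
16) ······
······
······
···██·
··█<··
··██··
···██·
······
······
17) ······
······
······
···██·
··█···
··█v··
···██·
······
······
18) ······
······
······
···██·
··█···
··█·>·
···██·
······
······
19) ······
······
······
···██·
··█···
··█·█·
···█v·
······
······
20) ······
······
······
···██·
··█···
··█·█·
···█·>
······
······
21) ······
······
······
···██·
··█···
··█·█·
···█·█
·····v
······
22) ······
······
······
···██·
··█···
··█·█·
···█·█
····<█
······
23) ······
······
······
···██·
··█···
··█·█·
···█^█
····██
······
24) ······
······
······
···██·
··█···
··█·█·
···██>
····██
······
25) ······
······
······
···██·
··█···
··█·█^
···██·
····██
······
26) ······
······
······
···██·
··█···
>·█·██
···██·
····██
······
27) ······
······
······
···██·
··█···
█·█·██
v··██·
····██
······
28) ······
······
······
···██·
··█···
█·█·██
█··██<
····██
······
29) ······
······
······
···██·
··█···
█·█·█^
█··███
····██
······
30) ······
······
······
···██·
··█···
█·█·<·
█··███
····██
······
31) ······
······
······
···██·
··█···
█·█···
█··█v█
····██
······
32) ······
······
······
···██·
··█···
█·█···
█··█·>
····██
······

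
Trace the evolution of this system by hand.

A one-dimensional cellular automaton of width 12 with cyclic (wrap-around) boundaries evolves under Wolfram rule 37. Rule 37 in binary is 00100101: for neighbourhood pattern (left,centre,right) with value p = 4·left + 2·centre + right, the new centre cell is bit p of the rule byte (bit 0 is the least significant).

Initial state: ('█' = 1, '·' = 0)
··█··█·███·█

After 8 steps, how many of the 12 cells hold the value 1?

2

step 0: ··█··█·███·█
step 1: ··█··██···██
step 2: ··█·····█···
step 3: █·█·███·█·██
step 4: ·███···███··
step 5: ·····█·····█
step 6: ·███·█·███·█
step 7: █···███···██
step 8: ··█·····█···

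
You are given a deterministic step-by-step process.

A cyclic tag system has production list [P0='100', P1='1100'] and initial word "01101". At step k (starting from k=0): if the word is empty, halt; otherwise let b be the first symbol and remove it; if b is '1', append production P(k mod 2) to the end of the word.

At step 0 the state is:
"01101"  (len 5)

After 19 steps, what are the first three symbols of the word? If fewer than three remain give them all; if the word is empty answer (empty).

100

[0] "01101"  (len 5)
[1] "1101"  (len 4)
[2] "1011100"  (len 7)
[3] "011100100"  (len 9)
[4] "11100100"  (len 8)
[5] "1100100100"  (len 10)
[6] "1001001001100"  (len 13)
[7] "001001001100100"  (len 15)
[8] "01001001100100"  (len 14)
[9] "1001001100100"  (len 13)
[10] "0010011001001100"  (len 16)
[11] "010011001001100"  (len 15)
[12] "10011001001100"  (len 14)
[13] "0011001001100100"  (len 16)
[14] "011001001100100"  (len 15)
[15] "11001001100100"  (len 14)
[16] "10010011001001100"  (len 17)
[17] "0010011001001100100"  (len 19)
[18] "010011001001100100"  (len 18)
[19] "10011001001100100"  (len 17)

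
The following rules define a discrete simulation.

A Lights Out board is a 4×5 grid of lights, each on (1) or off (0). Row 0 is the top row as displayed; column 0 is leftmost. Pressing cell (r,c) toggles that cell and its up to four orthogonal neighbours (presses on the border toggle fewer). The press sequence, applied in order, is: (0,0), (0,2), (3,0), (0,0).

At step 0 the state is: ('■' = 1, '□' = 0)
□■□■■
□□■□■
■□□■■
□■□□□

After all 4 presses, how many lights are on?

t=0: □■□■■
□□■□■
■□□■■
□■□□□
t=1: ■□□■■
■□■□■
■□□■■
□■□□□
t=2: ■■■□■
■□□□■
■□□■■
□■□□□
t=3: ■■■□■
■□□□■
□□□■■
■□□□□
t=4: □□■□■
□□□□■
□□□■■
■□□□□

6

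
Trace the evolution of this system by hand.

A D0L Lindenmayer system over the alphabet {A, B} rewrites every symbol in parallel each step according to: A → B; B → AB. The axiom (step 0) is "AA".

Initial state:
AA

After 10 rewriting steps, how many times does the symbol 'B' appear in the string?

0) AA
1) BB
2) ABAB
3) BABBAB
4) ABBABABBAB
5) BABABBABBABABBAB
6) ABBABBABABBABABBABBABABBAB
7) BABABBABABBABBABABBABBABABBABABBABBABABBAB
8) ABBABBABABBABBABABBABABBABBABABBABABBABBABABBABBABABBABABBABBABABBAB
9) BABABBABABBABBABABBABABBABBABABBABBABABBABABBABBABABBABBABABBABABBABBABABBABABBABBABABBABBABABBABABBABBABABBAB
10) ABBABBABABBABBABABBABABBABBABABBABBABABBABABBABBABABBABABB…BABBABABBABABBABBABABBABABBABBABABBABBABABBABABBABBABABBAB  (len 178)

110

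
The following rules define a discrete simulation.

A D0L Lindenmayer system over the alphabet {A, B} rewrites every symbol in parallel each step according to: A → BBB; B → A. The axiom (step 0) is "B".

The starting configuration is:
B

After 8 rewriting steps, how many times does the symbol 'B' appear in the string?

k=0  B
k=1  A
k=2  BBB
k=3  AAA
k=4  BBBBBBBBB
k=5  AAAAAAAAA
k=6  BBBBBBBBBBBBBBBBBBBBBBBBBBB
k=7  AAAAAAAAAAAAAAAAAAAAAAAAAAA
k=8  BBBBBBBBBBBBBBBBBBBBBBBBBBBBBBBBBBBBBBBBBBBBBBBBBBBBBBBBBBBBBBBBBBBBBBBBBBBBBBBBB

81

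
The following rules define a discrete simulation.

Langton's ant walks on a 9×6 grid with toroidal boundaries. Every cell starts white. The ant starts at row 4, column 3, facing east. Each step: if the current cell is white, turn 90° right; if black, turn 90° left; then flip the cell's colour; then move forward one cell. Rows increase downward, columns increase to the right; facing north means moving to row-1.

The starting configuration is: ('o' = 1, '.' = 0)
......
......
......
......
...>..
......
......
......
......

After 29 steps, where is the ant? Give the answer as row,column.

3,1

step 0: ......
......
......
......
...>..
......
......
......
......
step 1: ......
......
......
......
...o..
...v..
......
......
......
step 2: ......
......
......
......
...o..
..<o..
......
......
......
step 3: ......
......
......
......
..^o..
..oo..
......
......
......
step 4: ......
......
......
......
..o>..
..oo..
......
......
......
step 5: ......
......
......
...^..
..o...
..oo..
......
......
......
step 6: ......
......
......
...o>.
..o...
..oo..
......
......
......
step 7: ......
......
......
...oo.
..o.v.
..oo..
......
......
......
step 8: ......
......
......
...oo.
..o<o.
..oo..
......
......
......
step 9: ......
......
......
...^o.
..ooo.
..oo..
......
......
......
step 10: ......
......
......
..<.o.
..ooo.
..oo..
......
......
......
step 11: ......
......
..^...
..o.o.
..ooo.
..oo..
......
......
......
step 12: ......
......
..o>..
..o.o.
..ooo.
..oo..
......
......
......
step 13: ......
......
..oo..
..ovo.
..ooo.
..oo..
......
......
......
step 14: ......
......
..oo..
..<oo.
..ooo.
..oo..
......
......
......
step 15: ......
......
..oo..
...oo.
..voo.
..oo..
......
......
......
step 16: ......
......
..oo..
...oo.
...>o.
..oo..
......
......
......
step 17: ......
......
..oo..
...^o.
....o.
..oo..
......
......
......
step 18: ......
......
..oo..
..<.o.
....o.
..oo..
......
......
......
step 19: ......
......
..^o..
..o.o.
....o.
..oo..
......
......
......
step 20: ......
......
.<.o..
..o.o.
....o.
..oo..
......
......
......
step 21: ......
.^....
.o.o..
..o.o.
....o.
..oo..
......
......
......
step 22: ......
.o>...
.o.o..
..o.o.
....o.
..oo..
......
......
......
step 23: ......
.oo...
.ovo..
..o.o.
....o.
..oo..
......
......
......
step 24: ......
.oo...
.<oo..
..o.o.
....o.
..oo..
......
......
......
step 25: ......
.oo...
..oo..
.vo.o.
....o.
..oo..
......
......
......
step 26: ......
.oo...
..oo..
<oo.o.
....o.
..oo..
......
......
......
step 27: ......
.oo...
^.oo..
ooo.o.
....o.
..oo..
......
......
......
step 28: ......
.oo...
o>oo..
ooo.o.
....o.
..oo..
......
......
......
step 29: ......
.oo...
oooo..
ovo.o.
....o.
..oo..
......
......
......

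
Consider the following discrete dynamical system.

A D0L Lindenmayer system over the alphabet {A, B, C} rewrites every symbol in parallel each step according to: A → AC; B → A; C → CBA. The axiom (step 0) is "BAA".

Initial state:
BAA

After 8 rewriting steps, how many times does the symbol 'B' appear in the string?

238

0) BAA
1) AACAC
2) ACACCBAACCBA
3) ACCBAACCBACBAAACACCBACBAAAC
4) ACCBACBAAACACCBACBAAACCBAAACACACCBAACCBACBAAACCBAAACACACCBA
5) ACCBACBAAACCBAAACACACCBAACCBACBAAACCBAAACACACCBACBAAACACAC…BAAACACCBACBAAACCBAAACACACCBACBAAACACACCBAACCBAACCBACBAAAC  (len 130)
6) ACCBACBAAACCBAAACACACCBACBAAACACACCBAACCBAACCBACBAAACACCBA…ACACCBAACCBAACCBACBAAACACCBACBAAACACCBACBAAACCBAAACACACCBA  (len 287)
7) ACCBACBAAACCBAAACACACCBACBAAACACACCBAACCBAACCBACBAAACCBAAA…ACCBAACCBACBAAACCBAAACACACCBACBAAACACACCBAACCBAACCBACBAAAC  (len 633)
8) ACCBACBAAACCBAAACACACCBACBAAACACACCBAACCBAACCBACBAAACCBAAA…ACACCBAACCBAACCBACBAAACACCBACBAAACACCBACBAAACCBAAACACACCBA  (len 1396)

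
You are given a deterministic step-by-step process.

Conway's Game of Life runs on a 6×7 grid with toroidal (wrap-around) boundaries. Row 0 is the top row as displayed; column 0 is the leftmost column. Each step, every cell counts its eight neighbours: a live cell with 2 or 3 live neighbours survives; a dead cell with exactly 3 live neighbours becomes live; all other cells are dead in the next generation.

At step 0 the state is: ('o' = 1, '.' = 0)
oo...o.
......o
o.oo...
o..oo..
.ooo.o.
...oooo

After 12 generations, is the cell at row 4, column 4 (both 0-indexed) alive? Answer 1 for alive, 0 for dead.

0

gen 0: oo...o.
......o
o.oo...
o..oo..
.ooo.o.
...oooo
gen 1: o......
..o...o
ooooo.o
o.....o
oo.....
...o...
gen 2: .......
..o..oo
..oo...
...o.o.
oo....o
oo.....
gen 3: oo....o
..oo...
..oo.oo
oo.oo.o
.oo...o
.o....o
gen 4: .o....o
...ooo.
.....oo
....o..
...o..o
.....oo
gen 5: o.....o
o...o..
...o..o
....o.o
....o.o
.....oo
gen 6: o......
o....o.
o..oo.o
o..oo.o
o...o.o
.......
gen 7: ......o
oo..oo.
.o.o...
.o.....
o..oo.o
o.....o
gen 8: .o.....
ooo.ooo
.o..o..
.o.oo..
.o...oo
.......
gen 9: .oo..oo
..ooooo
......o
.o.oo..
o.o.oo.
o......
gen 10: .oo....
.oooo..
o.....o
ooooo.o
o.o.ooo
o.ooo..
gen 11: o......
...o...
......o
..o.o..
.......
o...o..
gen 12: .......
.......
...o...
.......
...o...
.......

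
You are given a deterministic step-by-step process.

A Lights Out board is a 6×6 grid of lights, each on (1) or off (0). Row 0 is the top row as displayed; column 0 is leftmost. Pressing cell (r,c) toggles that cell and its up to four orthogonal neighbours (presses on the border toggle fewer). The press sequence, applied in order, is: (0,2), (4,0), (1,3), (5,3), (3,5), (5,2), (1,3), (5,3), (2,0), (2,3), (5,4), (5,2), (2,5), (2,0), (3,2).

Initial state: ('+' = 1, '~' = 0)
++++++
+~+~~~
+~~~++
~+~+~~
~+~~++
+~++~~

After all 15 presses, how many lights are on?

19

k=0  ++++++
+~+~~~
+~~~++
~+~+~~
~+~~++
+~++~~
k=1  +~~~++
+~~~~~
+~~~++
~+~+~~
~+~~++
+~++~~
k=2  +~~~++
+~~~~~
+~~~++
++~+~~
+~~~++
~~++~~
k=3  +~~+++
+~+++~
+~~+++
++~+~~
+~~~++
~~++~~
k=4  +~~+++
+~+++~
+~~+++
++~+~~
+~~+++
~~~~+~
k=5  +~~+++
+~+++~
+~~++~
++~+++
+~~++~
~~~~+~
k=6  +~~+++
+~+++~
+~~++~
++~+++
+~+++~
~++++~
k=7  +~~~++
+~~~~~
+~~~+~
++~+++
+~+++~
~++++~
k=8  +~~~++
+~~~~~
+~~~+~
++~+++
+~+~+~
~+~~~~
k=9  +~~~++
~~~~~~
~+~~+~
~+~+++
+~+~+~
~+~~~~
k=10  +~~~++
~~~+~~
~+++~~
~+~~++
+~+~+~
~+~~~~
k=11  +~~~++
~~~+~~
~+++~~
~+~~++
+~+~~~
~+~+++
k=12  +~~~++
~~~+~~
~+++~~
~+~~++
+~~~~~
~~+~++
k=13  +~~~++
~~~+~+
~+++++
~+~~+~
+~~~~~
~~+~++
k=14  +~~~++
+~~+~+
+~++++
++~~+~
+~~~~~
~~+~++
k=15  +~~~++
+~~+~+
+~~+++
+~+++~
+~+~~~
~~+~++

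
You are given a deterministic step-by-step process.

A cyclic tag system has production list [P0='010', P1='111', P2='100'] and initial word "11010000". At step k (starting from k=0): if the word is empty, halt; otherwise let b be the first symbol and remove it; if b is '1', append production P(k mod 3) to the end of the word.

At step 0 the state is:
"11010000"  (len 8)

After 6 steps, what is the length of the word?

11

k=0  "11010000"  (len 8)
k=1  "1010000010"  (len 10)
k=2  "010000010111"  (len 12)
k=3  "10000010111"  (len 11)
k=4  "0000010111010"  (len 13)
k=5  "000010111010"  (len 12)
k=6  "00010111010"  (len 11)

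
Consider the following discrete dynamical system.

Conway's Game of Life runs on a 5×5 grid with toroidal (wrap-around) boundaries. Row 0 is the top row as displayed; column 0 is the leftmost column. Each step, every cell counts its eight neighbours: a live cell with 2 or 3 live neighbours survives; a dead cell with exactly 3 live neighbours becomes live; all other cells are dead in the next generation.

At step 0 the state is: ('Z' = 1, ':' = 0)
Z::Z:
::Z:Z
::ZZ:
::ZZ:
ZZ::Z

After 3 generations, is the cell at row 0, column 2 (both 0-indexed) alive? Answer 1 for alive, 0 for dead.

0

gen 0: Z::Z:
::Z:Z
::ZZ:
::ZZ:
ZZ::Z
gen 1: ::ZZ:
:ZZ:Z
:Z::Z
Z::::
ZZ:::
gen 2: :::ZZ
:Z::Z
:ZZZZ
::::Z
ZZZ:Z
gen 3: :::::
:Z:::
:ZZ:Z
:::::
:ZZ::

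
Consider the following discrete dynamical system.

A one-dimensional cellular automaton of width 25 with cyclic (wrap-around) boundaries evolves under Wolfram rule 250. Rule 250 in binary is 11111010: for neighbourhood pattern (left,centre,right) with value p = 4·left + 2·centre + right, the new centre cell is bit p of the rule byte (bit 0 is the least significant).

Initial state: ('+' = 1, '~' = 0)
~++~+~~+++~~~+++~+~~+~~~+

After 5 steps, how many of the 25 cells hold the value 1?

25

step 0: ~++~+~~+++~~~+++~+~~+~~~+
step 1: ++++~++++++~+++++~++~+~+~
step 2: +++++++++++++++++++++~+~+
step 3: ++++++++++++++++++++++~++
step 4: +++++++++++++++++++++++++
step 5: +++++++++++++++++++++++++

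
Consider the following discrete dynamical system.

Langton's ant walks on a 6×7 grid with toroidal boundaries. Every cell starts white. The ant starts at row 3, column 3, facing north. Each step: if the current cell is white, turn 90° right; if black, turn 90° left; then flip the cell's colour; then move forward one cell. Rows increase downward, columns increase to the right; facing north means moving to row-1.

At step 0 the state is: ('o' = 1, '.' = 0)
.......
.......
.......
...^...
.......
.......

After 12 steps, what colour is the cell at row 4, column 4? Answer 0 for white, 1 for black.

1

0) .......
.......
.......
...^...
.......
.......
1) .......
.......
.......
...o>..
.......
.......
2) .......
.......
.......
...oo..
....v..
.......
3) .......
.......
.......
...oo..
...<o..
.......
4) .......
.......
.......
...^o..
...oo..
.......
5) .......
.......
.......
..<.o..
...oo..
.......
6) .......
.......
..^....
..o.o..
...oo..
.......
7) .......
.......
..o>...
..o.o..
...oo..
.......
8) .......
.......
..oo...
..ovo..
...oo..
.......
9) .......
.......
..oo...
..<oo..
...oo..
.......
10) .......
.......
..oo...
...oo..
..voo..
.......
11) .......
.......
..oo...
...oo..
.<ooo..
.......
12) .......
.......
..oo...
.^.oo..
.oooo..
.......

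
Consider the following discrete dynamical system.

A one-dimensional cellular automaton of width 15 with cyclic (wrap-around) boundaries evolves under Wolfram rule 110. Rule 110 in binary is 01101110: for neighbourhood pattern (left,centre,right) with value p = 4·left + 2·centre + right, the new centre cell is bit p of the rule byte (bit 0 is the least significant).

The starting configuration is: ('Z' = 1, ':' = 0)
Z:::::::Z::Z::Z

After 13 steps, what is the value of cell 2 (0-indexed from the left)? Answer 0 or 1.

[0] Z:::::::Z::Z::Z
[1] Z::::::ZZ:ZZ:ZZ
[2] Z:::::ZZZZZZZZ:
[3] Z::::ZZ::::::ZZ
[4] Z:::ZZZ:::::ZZ:
[5] Z::ZZ:Z::::ZZZZ
[6] Z:ZZZZZ:::ZZ:::
[7] ZZZ:::Z::ZZZ::Z
[8] ::Z::ZZ:ZZ:Z:ZZ
[9] :ZZ:ZZZZZZZZZZZ
[10] ZZZZZ:::::::::Z
[11] ::::Z::::::::ZZ
[12] :::ZZ:::::::ZZZ
[13] ::ZZZ::::::ZZ:Z

1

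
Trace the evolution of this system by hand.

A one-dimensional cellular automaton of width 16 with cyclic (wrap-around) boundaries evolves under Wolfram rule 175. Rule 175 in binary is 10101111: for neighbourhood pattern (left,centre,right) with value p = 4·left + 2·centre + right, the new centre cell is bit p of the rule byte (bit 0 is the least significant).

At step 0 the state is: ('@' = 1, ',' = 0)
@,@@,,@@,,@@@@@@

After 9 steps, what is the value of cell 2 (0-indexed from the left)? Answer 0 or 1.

1

k=0  @,@@,,@@,,@@@@@@
k=1  ,@@,,@@,,@@@@@@@
k=2  @@,,@@,,@@@@@@@,
k=3  @,,@@,,@@@@@@@,@
k=4  ,,@@,,@@@@@@@,@@
k=5  ,@@,,@@@@@@@,@@,
k=6  @@,,@@@@@@@,@@,,
k=7  @,,@@@@@@@,@@,,@
k=8  ,,@@@@@@@,@@,,@@
k=9  ,@@@@@@@,@@,,@@,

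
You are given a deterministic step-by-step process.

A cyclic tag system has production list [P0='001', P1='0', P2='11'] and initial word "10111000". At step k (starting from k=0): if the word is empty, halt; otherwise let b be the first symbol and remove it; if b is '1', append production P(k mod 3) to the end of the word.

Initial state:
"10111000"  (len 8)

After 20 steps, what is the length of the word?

0) "10111000"  (len 8)
1) "0111000001"  (len 10)
2) "111000001"  (len 9)
3) "1100000111"  (len 10)
4) "100000111001"  (len 12)
5) "000001110010"  (len 12)
6) "00001110010"  (len 11)
7) "0001110010"  (len 10)
8) "001110010"  (len 9)
9) "01110010"  (len 8)
10) "1110010"  (len 7)
11) "1100100"  (len 7)
12) "10010011"  (len 8)
13) "0010011001"  (len 10)
14) "010011001"  (len 9)
15) "10011001"  (len 8)
16) "0011001001"  (len 10)
17) "011001001"  (len 9)
18) "11001001"  (len 8)
19) "1001001001"  (len 10)
20) "0010010010"  (len 10)

10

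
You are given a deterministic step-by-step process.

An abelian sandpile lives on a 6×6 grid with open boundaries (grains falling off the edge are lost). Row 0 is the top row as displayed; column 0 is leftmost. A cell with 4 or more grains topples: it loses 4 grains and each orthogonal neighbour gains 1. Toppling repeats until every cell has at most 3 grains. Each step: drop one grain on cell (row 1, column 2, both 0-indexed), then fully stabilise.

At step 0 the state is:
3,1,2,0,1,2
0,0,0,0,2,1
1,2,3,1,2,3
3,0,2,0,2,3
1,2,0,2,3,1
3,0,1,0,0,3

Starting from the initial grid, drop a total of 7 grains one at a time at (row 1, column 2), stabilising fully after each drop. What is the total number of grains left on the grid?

56

t=0: 3,1,2,0,1,2
0,0,0,0,2,1
1,2,3,1,2,3
3,0,2,0,2,3
1,2,0,2,3,1
3,0,1,0,0,3
t=1: 3,1,2,0,1,2
0,0,1,0,2,1
1,2,3,1,2,3
3,0,2,0,2,3
1,2,0,2,3,1
3,0,1,0,0,3
t=2: 3,1,2,0,1,2
0,0,2,0,2,1
1,2,3,1,2,3
3,0,2,0,2,3
1,2,0,2,3,1
3,0,1,0,0,3
t=3: 3,1,2,0,1,2
0,0,3,0,2,1
1,2,3,1,2,3
3,0,2,0,2,3
1,2,0,2,3,1
3,0,1,0,0,3
t=4: 3,1,3,0,1,2
0,1,1,1,2,1
1,3,0,2,2,3
3,0,3,0,2,3
1,2,0,2,3,1
3,0,1,0,0,3
t=5: 3,1,3,0,1,2
0,1,2,1,2,1
1,3,0,2,2,3
3,0,3,0,2,3
1,2,0,2,3,1
3,0,1,0,0,3
t=6: 3,1,3,0,1,2
0,1,3,1,2,1
1,3,0,2,2,3
3,0,3,0,2,3
1,2,0,2,3,1
3,0,1,0,0,3
t=7: 3,2,0,1,1,2
0,2,1,2,2,1
1,3,1,2,2,3
3,0,3,0,2,3
1,2,0,2,3,1
3,0,1,0,0,3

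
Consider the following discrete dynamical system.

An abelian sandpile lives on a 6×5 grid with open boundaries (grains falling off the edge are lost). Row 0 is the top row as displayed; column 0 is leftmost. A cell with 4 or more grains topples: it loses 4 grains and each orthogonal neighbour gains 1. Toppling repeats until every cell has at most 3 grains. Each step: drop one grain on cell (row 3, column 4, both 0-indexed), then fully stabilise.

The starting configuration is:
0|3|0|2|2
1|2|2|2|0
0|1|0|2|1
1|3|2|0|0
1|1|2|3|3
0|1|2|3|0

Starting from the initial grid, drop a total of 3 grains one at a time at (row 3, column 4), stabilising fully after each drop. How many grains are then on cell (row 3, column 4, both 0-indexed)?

t=0: 0|3|0|2|2
1|2|2|2|0
0|1|0|2|1
1|3|2|0|0
1|1|2|3|3
0|1|2|3|0
t=1: 0|3|0|2|2
1|2|2|2|0
0|1|0|2|1
1|3|2|0|1
1|1|2|3|3
0|1|2|3|0
t=2: 0|3|0|2|2
1|2|2|2|0
0|1|0|2|1
1|3|2|0|2
1|1|2|3|3
0|1|2|3|0
t=3: 0|3|0|2|2
1|2|2|2|0
0|1|0|2|1
1|3|2|0|3
1|1|2|3|3
0|1|2|3|0

3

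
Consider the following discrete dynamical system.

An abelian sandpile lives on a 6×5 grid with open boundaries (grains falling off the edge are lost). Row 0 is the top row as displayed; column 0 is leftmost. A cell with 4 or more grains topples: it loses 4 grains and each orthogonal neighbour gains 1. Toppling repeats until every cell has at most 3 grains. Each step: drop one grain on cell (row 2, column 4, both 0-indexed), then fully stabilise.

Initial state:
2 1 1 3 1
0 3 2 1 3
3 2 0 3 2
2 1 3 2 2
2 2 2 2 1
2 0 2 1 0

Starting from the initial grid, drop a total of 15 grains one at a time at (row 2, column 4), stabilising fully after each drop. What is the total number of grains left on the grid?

54

0) 2 1 1 3 1
0 3 2 1 3
3 2 0 3 2
2 1 3 2 2
2 2 2 2 1
2 0 2 1 0
1) 2 1 1 3 1
0 3 2 1 3
3 2 0 3 3
2 1 3 2 2
2 2 2 2 1
2 0 2 1 0
2) 2 1 1 3 2
0 3 2 3 0
3 2 1 0 2
2 1 3 3 3
2 2 2 2 1
2 0 2 1 0
3) 2 1 1 3 2
0 3 2 3 0
3 2 1 0 3
2 1 3 3 3
2 2 2 2 1
2 0 2 1 0
4) 2 1 1 3 2
0 3 2 3 1
3 2 2 2 1
2 2 0 1 1
2 2 3 3 2
2 0 2 1 0
5) 2 1 1 3 2
0 3 2 3 1
3 2 2 2 2
2 2 0 1 1
2 2 3 3 2
2 0 2 1 0
6) 2 1 1 3 2
0 3 2 3 1
3 2 2 2 3
2 2 0 1 1
2 2 3 3 2
2 0 2 1 0
7) 2 1 1 3 2
0 3 2 3 2
3 2 2 3 0
2 2 0 1 2
2 2 3 3 2
2 0 2 1 0
8) 2 1 1 3 2
0 3 2 3 2
3 2 2 3 1
2 2 0 1 2
2 2 3 3 2
2 0 2 1 0
9) 2 1 1 3 2
0 3 2 3 2
3 2 2 3 2
2 2 0 1 2
2 2 3 3 2
2 0 2 1 0
10) 2 1 1 3 2
0 3 2 3 2
3 2 2 3 3
2 2 0 1 2
2 2 3 3 2
2 0 2 1 0
11) 2 1 2 1 0
0 3 3 2 1
3 2 3 1 2
2 2 0 2 3
2 2 3 3 2
2 0 2 1 0
12) 2 1 2 1 0
0 3 3 2 1
3 2 3 1 3
2 2 0 2 3
2 2 3 3 2
2 0 2 1 0
13) 2 1 2 1 0
0 3 3 2 2
3 2 3 2 1
2 2 0 3 0
2 2 3 3 3
2 0 2 1 0
14) 2 1 2 1 0
0 3 3 2 2
3 2 3 2 2
2 2 0 3 0
2 2 3 3 3
2 0 2 1 0
15) 2 1 2 1 0
0 3 3 2 2
3 2 3 2 3
2 2 0 3 0
2 2 3 3 3
2 0 2 1 0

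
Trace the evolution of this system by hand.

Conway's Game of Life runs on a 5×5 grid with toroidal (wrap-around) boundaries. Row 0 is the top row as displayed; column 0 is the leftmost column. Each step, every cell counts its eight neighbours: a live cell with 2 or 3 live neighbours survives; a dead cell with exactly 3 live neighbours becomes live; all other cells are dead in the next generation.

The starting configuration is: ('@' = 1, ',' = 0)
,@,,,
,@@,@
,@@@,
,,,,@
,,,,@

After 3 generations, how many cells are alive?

[0] ,@,,,
,@@,@
,@@@,
,,,,@
,,,,@
[1] ,@@@,
,,,,,
,@,,@
@,@,@
@,,,,
[2] ,@@,,
@@,@,
,@,@@
,,,@@
@,,,,
[3] ,,@,@
,,,@,
,@,,,
,,@@,
@@@@@

11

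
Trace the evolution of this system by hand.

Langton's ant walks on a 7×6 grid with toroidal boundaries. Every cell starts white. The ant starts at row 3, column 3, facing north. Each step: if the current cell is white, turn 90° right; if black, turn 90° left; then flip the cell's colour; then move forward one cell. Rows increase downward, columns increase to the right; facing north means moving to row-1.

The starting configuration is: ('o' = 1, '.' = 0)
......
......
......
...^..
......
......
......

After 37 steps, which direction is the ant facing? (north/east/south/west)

gen 0: ......
......
......
...^..
......
......
......
gen 1: ......
......
......
...o>.
......
......
......
gen 2: ......
......
......
...oo.
....v.
......
......
gen 3: ......
......
......
...oo.
...<o.
......
......
gen 4: ......
......
......
...^o.
...oo.
......
......
gen 5: ......
......
......
..<.o.
...oo.
......
......
gen 6: ......
......
..^...
..o.o.
...oo.
......
......
gen 7: ......
......
..o>..
..o.o.
...oo.
......
......
gen 8: ......
......
..oo..
..ovo.
...oo.
......
......
gen 9: ......
......
..oo..
..<oo.
...oo.
......
......
gen 10: ......
......
..oo..
...oo.
..voo.
......
......
gen 11: ......
......
..oo..
...oo.
.<ooo.
......
......
gen 12: ......
......
..oo..
.^.oo.
.oooo.
......
......
gen 13: ......
......
..oo..
.o>oo.
.oooo.
......
......
gen 14: ......
......
..oo..
.oooo.
.ovoo.
......
......
gen 15: ......
......
..oo..
.oooo.
.o.>o.
......
......
gen 16: ......
......
..oo..
.oo^o.
.o..o.
......
......
gen 17: ......
......
..oo..
.o<.o.
.o..o.
......
......
gen 18: ......
......
..oo..
.o..o.
.ov.o.
......
......
gen 19: ......
......
..oo..
.o..o.
.<o.o.
......
......
gen 20: ......
......
..oo..
.o..o.
..o.o.
.v....
......
gen 21: ......
......
..oo..
.o..o.
..o.o.
<o....
......
gen 22: ......
......
..oo..
.o..o.
^.o.o.
oo....
......
gen 23: ......
......
..oo..
.o..o.
o>o.o.
oo....
......
gen 24: ......
......
..oo..
.o..o.
ooo.o.
ov....
......
gen 25: ......
......
..oo..
.o..o.
ooo.o.
o.>...
......
gen 26: ......
......
..oo..
.o..o.
ooo.o.
o.o...
..v...
gen 27: ......
......
..oo..
.o..o.
ooo.o.
o.o...
.<o...
gen 28: ......
......
..oo..
.o..o.
ooo.o.
o^o...
.oo...
gen 29: ......
......
..oo..
.o..o.
ooo.o.
oo>...
.oo...
gen 30: ......
......
..oo..
.o..o.
oo^.o.
oo....
.oo...
gen 31: ......
......
..oo..
.o..o.
o<..o.
oo....
.oo...
gen 32: ......
......
..oo..
.o..o.
o...o.
ov....
.oo...
gen 33: ......
......
..oo..
.o..o.
o...o.
o.>...
.oo...
gen 34: ......
......
..oo..
.o..o.
o...o.
o.o...
.ov...
gen 35: ......
......
..oo..
.o..o.
o...o.
o.o...
.o.>..
gen 36: ...v..
......
..oo..
.o..o.
o...o.
o.o...
.o.o..
gen 37: ..<o..
......
..oo..
.o..o.
o...o.
o.o...
.o.o..

west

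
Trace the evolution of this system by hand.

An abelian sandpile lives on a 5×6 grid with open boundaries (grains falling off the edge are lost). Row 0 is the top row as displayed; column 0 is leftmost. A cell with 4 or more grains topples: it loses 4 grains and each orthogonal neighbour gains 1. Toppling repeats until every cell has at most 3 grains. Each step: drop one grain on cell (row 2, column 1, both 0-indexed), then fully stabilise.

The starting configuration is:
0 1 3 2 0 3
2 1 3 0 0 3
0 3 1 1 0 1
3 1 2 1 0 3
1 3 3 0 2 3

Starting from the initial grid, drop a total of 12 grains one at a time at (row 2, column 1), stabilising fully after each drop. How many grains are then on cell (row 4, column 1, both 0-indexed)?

k=0  0 1 3 2 0 3
2 1 3 0 0 3
0 3 1 1 0 1
3 1 2 1 0 3
1 3 3 0 2 3
k=1  0 1 3 2 0 3
2 2 3 0 0 3
1 0 2 1 0 1
3 2 2 1 0 3
1 3 3 0 2 3
k=2  0 1 3 2 0 3
2 2 3 0 0 3
1 1 2 1 0 1
3 2 2 1 0 3
1 3 3 0 2 3
k=3  0 1 3 2 0 3
2 2 3 0 0 3
1 2 2 1 0 1
3 2 2 1 0 3
1 3 3 0 2 3
k=4  0 1 3 2 0 3
2 2 3 0 0 3
1 3 2 1 0 1
3 2 2 1 0 3
1 3 3 0 2 3
k=5  0 1 3 2 0 3
2 3 3 0 0 3
2 0 3 1 0 1
3 3 2 1 0 3
1 3 3 0 2 3
k=6  0 1 3 2 0 3
2 3 3 0 0 3
2 1 3 1 0 1
3 3 2 1 0 3
1 3 3 0 2 3
k=7  0 1 3 2 0 3
2 3 3 0 0 3
2 2 3 1 0 1
3 3 2 1 0 3
1 3 3 0 2 3
k=8  0 1 3 2 0 3
2 3 3 0 0 3
2 3 3 1 0 1
3 3 2 1 0 3
1 3 3 0 2 3
k=9  1 3 0 3 0 3
0 3 2 1 0 3
2 1 3 2 0 1
2 0 2 2 0 3
3 2 1 1 2 3
k=10  1 3 0 3 0 3
0 3 2 1 0 3
2 2 3 2 0 1
2 0 2 2 0 3
3 2 1 1 2 3
k=11  1 3 0 3 0 3
0 3 2 1 0 3
2 3 3 2 0 1
2 0 2 2 0 3
3 2 1 1 2 3
k=12  2 0 2 3 0 3
1 2 0 2 0 3
3 2 1 3 0 1
2 1 3 2 0 3
3 2 1 1 2 3

2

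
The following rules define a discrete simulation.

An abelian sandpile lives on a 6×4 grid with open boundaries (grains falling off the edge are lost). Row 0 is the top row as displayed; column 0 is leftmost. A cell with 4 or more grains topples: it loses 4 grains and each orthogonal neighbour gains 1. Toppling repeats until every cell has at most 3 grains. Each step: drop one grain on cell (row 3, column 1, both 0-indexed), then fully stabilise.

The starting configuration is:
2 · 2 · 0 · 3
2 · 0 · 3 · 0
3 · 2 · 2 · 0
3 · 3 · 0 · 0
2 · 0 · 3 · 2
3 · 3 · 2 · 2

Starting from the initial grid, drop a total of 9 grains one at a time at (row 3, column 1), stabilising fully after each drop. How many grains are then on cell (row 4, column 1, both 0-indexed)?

t=0: 2 · 2 · 0 · 3
2 · 0 · 3 · 0
3 · 2 · 2 · 0
3 · 3 · 0 · 0
2 · 0 · 3 · 2
3 · 3 · 2 · 2
t=1: 2 · 2 · 0 · 3
3 · 1 · 3 · 0
1 · 0 · 3 · 0
1 · 2 · 1 · 0
3 · 1 · 3 · 2
3 · 3 · 2 · 2
t=2: 2 · 2 · 0 · 3
3 · 1 · 3 · 0
1 · 0 · 3 · 0
1 · 3 · 1 · 0
3 · 1 · 3 · 2
3 · 3 · 2 · 2
t=3: 2 · 2 · 0 · 3
3 · 1 · 3 · 0
1 · 1 · 3 · 0
2 · 0 · 2 · 0
3 · 2 · 3 · 2
3 · 3 · 2 · 2
t=4: 2 · 2 · 0 · 3
3 · 1 · 3 · 0
1 · 1 · 3 · 0
2 · 1 · 2 · 0
3 · 2 · 3 · 2
3 · 3 · 2 · 2
t=5: 2 · 2 · 0 · 3
3 · 1 · 3 · 0
1 · 1 · 3 · 0
2 · 2 · 2 · 0
3 · 2 · 3 · 2
3 · 3 · 2 · 2
t=6: 2 · 2 · 0 · 3
3 · 1 · 3 · 0
1 · 1 · 3 · 0
2 · 3 · 2 · 0
3 · 2 · 3 · 2
3 · 3 · 2 · 2
t=7: 2 · 2 · 0 · 3
3 · 1 · 3 · 0
1 · 2 · 3 · 0
3 · 0 · 3 · 0
3 · 3 · 3 · 2
3 · 3 · 2 · 2
t=8: 2 · 2 · 0 · 3
3 · 1 · 3 · 0
1 · 2 · 3 · 0
3 · 1 · 3 · 0
3 · 3 · 3 · 2
3 · 3 · 2 · 2
t=9: 2 · 2 · 0 · 3
3 · 1 · 3 · 0
1 · 2 · 3 · 0
3 · 2 · 3 · 0
3 · 3 · 3 · 2
3 · 3 · 2 · 2

3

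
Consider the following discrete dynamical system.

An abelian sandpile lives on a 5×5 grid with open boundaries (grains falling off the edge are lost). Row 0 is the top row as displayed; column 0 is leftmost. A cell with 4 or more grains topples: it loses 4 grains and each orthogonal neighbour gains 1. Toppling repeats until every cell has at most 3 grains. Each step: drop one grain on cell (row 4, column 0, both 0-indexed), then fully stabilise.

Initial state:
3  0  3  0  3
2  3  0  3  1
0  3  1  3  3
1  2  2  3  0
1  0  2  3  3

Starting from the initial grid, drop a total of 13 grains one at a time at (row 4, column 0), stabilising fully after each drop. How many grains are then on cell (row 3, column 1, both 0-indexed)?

gen 0: 3  0  3  0  3
2  3  0  3  1
0  3  1  3  3
1  2  2  3  0
1  0  2  3  3
gen 1: 3  0  3  0  3
2  3  0  3  1
0  3  1  3  3
1  2  2  3  0
2  0  2  3  3
gen 2: 3  0  3  0  3
2  3  0  3  1
0  3  1  3  3
1  2  2  3  0
3  0  2  3  3
gen 3: 3  0  3  0  3
2  3  0  3  1
0  3  1  3  3
2  2  2  3  0
0  1  2  3  3
gen 4: 3  0  3  0  3
2  3  0  3  1
0  3  1  3  3
2  2  2  3  0
1  1  2  3  3
gen 5: 3  0  3  0  3
2  3  0  3  1
0  3  1  3  3
2  2  2  3  0
2  1  2  3  3
gen 6: 3  0  3  0  3
2  3  0  3  1
0  3  1  3  3
2  2  2  3  0
3  1  2  3  3
gen 7: 3  0  3  0  3
2  3  0  3  1
0  3  1  3  3
3  2  2  3  0
0  2  2  3  3
gen 8: 3  0  3  0  3
2  3  0  3  1
0  3  1  3  3
3  2  2  3  0
1  2  2  3  3
gen 9: 3  0  3  0  3
2  3  0  3  1
0  3  1  3  3
3  2  2  3  0
2  2  2  3  3
gen 10: 3  0  3  0  3
2  3  0  3  1
0  3  1  3  3
3  2  2  3  0
3  2  2  3  3
gen 11: 3  0  3  0  3
2  3  0  3  1
1  3  1  3  3
0  3  2  3  0
1  3  2  3  3
gen 12: 3  0  3  0  3
2  3  0  3  1
1  3  1  3  3
0  3  2  3  0
2  3  2  3  3
gen 13: 3  0  3  0  3
2  3  0  3  1
1  3  1  3  3
0  3  2  3  0
3  3  2  3  3

3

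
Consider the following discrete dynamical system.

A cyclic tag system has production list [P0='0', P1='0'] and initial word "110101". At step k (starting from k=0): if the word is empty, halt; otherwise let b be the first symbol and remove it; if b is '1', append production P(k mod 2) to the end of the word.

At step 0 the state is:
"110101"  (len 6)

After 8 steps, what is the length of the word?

k=0  "110101"  (len 6)
k=1  "101010"  (len 6)
k=2  "010100"  (len 6)
k=3  "10100"  (len 5)
k=4  "01000"  (len 5)
k=5  "1000"  (len 4)
k=6  "0000"  (len 4)
k=7  "000"  (len 3)
k=8  "00"  (len 2)

2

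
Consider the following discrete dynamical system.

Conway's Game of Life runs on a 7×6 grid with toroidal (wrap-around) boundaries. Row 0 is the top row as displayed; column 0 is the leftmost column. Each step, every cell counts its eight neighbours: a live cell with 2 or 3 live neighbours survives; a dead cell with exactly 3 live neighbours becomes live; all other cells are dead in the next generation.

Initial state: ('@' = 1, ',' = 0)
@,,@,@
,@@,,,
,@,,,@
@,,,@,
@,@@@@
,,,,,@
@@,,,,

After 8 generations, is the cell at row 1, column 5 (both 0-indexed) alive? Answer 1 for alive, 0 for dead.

[0] @,,@,@
,@@,,,
,@,,,@
@,,,@,
@,@@@@
,,,,,@
@@,,,,
[1] ,,,,,@
,@@,@@
,@@,,@
,,@,,,
@@,@,,
,,@@,,
,@,,@,
[2] ,@@@,@
,@@@@@
,,,,@@
,,,@,,
,@,@,,
@,,@@,
,,@@@,
[3] ,,,,,@
,@,,,,
@,,,,@
,,@@,,
,,,@,,
,@,,,@
@,,,,,
[4] @,,,,,
,,,,,@
@@@,,,
,,@@@,
,,,@@,
@,,,,,
@,,,,@
[5] @,,,,,
,,,,,@
@@@,@@
,,,,@@
,,@,@@
@,,,@,
@@,,,@
[6] ,@,,,,
,,,,@,
,@,@,,
,,@,,,
@,,,,,
,,,@@,
,@,,,,
[7] ,,,,,,
,,@,,,
,,@@,,
,@@,,,
,,,@,,
,,,,,,
,,@,,,
[8] ,,,,,,
,,@@,,
,,,@,,
,@,,,,
,,@,,,
,,,,,,
,,,,,,

0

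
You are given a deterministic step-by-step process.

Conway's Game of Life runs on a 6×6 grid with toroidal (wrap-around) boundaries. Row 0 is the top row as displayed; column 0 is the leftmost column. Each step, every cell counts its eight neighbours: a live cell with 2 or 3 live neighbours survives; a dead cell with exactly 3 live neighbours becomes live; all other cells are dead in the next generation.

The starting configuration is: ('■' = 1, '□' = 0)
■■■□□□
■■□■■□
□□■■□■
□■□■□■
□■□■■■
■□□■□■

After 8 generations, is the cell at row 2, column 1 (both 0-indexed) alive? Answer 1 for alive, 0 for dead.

[0] ■■■□□□
■■□■■□
□□■■□■
□■□■□■
□■□■■■
■□□■□■
[1] □□□□□□
□□□□■□
□□□□□■
□■□□□■
□■□■□□
□□□■□□
[2] □□□□□□
□□□□□□
■□□□■■
□□■□■□
■□□□■□
□□■□□□
[3] □□□□□□
□□□□□■
□□□■■■
■■□□■□
□■□□□■
□□□□□□
[4] □□□□□□
□□□□□■
□□□■□□
□■■■□□
□■□□□■
□□□□□□
[5] □□□□□□
□□□□□□
□□□■■□
■■□■■□
■■□□□□
□□□□□□
[6] □□□□□□
□□□□□□
□□■■■■
■■□■■□
■■■□□■
□□□□□□
[7] □□□□□□
□□□■■□
■■■□□■
□□□□□□
□□■■■■
■■□□□□
[8] □□□□□□
■■■■■■
■■■■■■
□□□□□□
■■■■■■
■■■■■■

1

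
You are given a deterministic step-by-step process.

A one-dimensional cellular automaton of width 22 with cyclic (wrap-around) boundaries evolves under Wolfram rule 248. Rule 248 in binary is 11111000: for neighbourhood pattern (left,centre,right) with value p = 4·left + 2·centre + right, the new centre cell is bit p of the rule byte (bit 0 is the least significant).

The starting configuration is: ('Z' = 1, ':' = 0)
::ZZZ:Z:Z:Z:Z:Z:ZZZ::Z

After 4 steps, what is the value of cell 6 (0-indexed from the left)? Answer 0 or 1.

1

t=0: ::ZZZ:Z:Z:Z:Z:Z:ZZZ::Z
t=1: Z:ZZZZ:Z:Z:Z:Z:ZZZZZ::
t=2: :ZZZZZZ:Z:Z:Z:ZZZZZZZ:
t=3: :ZZZZZZZ:Z:Z:ZZZZZZZZZ
t=4: ZZZZZZZZZ:Z:ZZZZZZZZZZ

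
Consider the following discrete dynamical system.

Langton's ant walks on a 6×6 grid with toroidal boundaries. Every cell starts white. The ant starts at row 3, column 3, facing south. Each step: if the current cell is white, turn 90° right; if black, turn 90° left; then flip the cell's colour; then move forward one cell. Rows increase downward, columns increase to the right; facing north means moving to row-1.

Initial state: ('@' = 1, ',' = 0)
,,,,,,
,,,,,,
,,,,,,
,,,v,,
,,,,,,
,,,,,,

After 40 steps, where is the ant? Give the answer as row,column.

k=0  ,,,,,,
,,,,,,
,,,,,,
,,,v,,
,,,,,,
,,,,,,
k=1  ,,,,,,
,,,,,,
,,,,,,
,,<@,,
,,,,,,
,,,,,,
k=2  ,,,,,,
,,,,,,
,,^,,,
,,@@,,
,,,,,,
,,,,,,
k=3  ,,,,,,
,,,,,,
,,@>,,
,,@@,,
,,,,,,
,,,,,,
k=4  ,,,,,,
,,,,,,
,,@@,,
,,@v,,
,,,,,,
,,,,,,
k=5  ,,,,,,
,,,,,,
,,@@,,
,,@,>,
,,,,,,
,,,,,,
k=6  ,,,,,,
,,,,,,
,,@@,,
,,@,@,
,,,,v,
,,,,,,
k=7  ,,,,,,
,,,,,,
,,@@,,
,,@,@,
,,,<@,
,,,,,,
k=8  ,,,,,,
,,,,,,
,,@@,,
,,@^@,
,,,@@,
,,,,,,
k=9  ,,,,,,
,,,,,,
,,@@,,
,,@@>,
,,,@@,
,,,,,,
k=10  ,,,,,,
,,,,,,
,,@@^,
,,@@,,
,,,@@,
,,,,,,
k=11  ,,,,,,
,,,,,,
,,@@@>
,,@@,,
,,,@@,
,,,,,,
k=12  ,,,,,,
,,,,,,
,,@@@@
,,@@,v
,,,@@,
,,,,,,
k=13  ,,,,,,
,,,,,,
,,@@@@
,,@@<@
,,,@@,
,,,,,,
k=14  ,,,,,,
,,,,,,
,,@@^@
,,@@@@
,,,@@,
,,,,,,
k=15  ,,,,,,
,,,,,,
,,@<,@
,,@@@@
,,,@@,
,,,,,,
k=16  ,,,,,,
,,,,,,
,,@,,@
,,@v@@
,,,@@,
,,,,,,
k=17  ,,,,,,
,,,,,,
,,@,,@
,,@,>@
,,,@@,
,,,,,,
k=18  ,,,,,,
,,,,,,
,,@,^@
,,@,,@
,,,@@,
,,,,,,
k=19  ,,,,,,
,,,,,,
,,@,@>
,,@,,@
,,,@@,
,,,,,,
k=20  ,,,,,,
,,,,,^
,,@,@,
,,@,,@
,,,@@,
,,,,,,
k=21  ,,,,,,
>,,,,@
,,@,@,
,,@,,@
,,,@@,
,,,,,,
k=22  ,,,,,,
@,,,,@
v,@,@,
,,@,,@
,,,@@,
,,,,,,
k=23  ,,,,,,
@,,,,@
@,@,@<
,,@,,@
,,,@@,
,,,,,,
k=24  ,,,,,,
@,,,,^
@,@,@@
,,@,,@
,,,@@,
,,,,,,
k=25  ,,,,,,
@,,,<,
@,@,@@
,,@,,@
,,,@@,
,,,,,,
k=26  ,,,,^,
@,,,@,
@,@,@@
,,@,,@
,,,@@,
,,,,,,
k=27  ,,,,@>
@,,,@,
@,@,@@
,,@,,@
,,,@@,
,,,,,,
k=28  ,,,,@@
@,,,@v
@,@,@@
,,@,,@
,,,@@,
,,,,,,
k=29  ,,,,@@
@,,,<@
@,@,@@
,,@,,@
,,,@@,
,,,,,,
k=30  ,,,,@@
@,,,,@
@,@,v@
,,@,,@
,,,@@,
,,,,,,
k=31  ,,,,@@
@,,,,@
@,@,,>
,,@,,@
,,,@@,
,,,,,,
k=32  ,,,,@@
@,,,,^
@,@,,,
,,@,,@
,,,@@,
,,,,,,
k=33  ,,,,@@
@,,,<,
@,@,,,
,,@,,@
,,,@@,
,,,,,,
k=34  ,,,,^@
@,,,@,
@,@,,,
,,@,,@
,,,@@,
,,,,,,
k=35  ,,,<,@
@,,,@,
@,@,,,
,,@,,@
,,,@@,
,,,,,,
k=36  ,,,@,@
@,,,@,
@,@,,,
,,@,,@
,,,@@,
,,,^,,
k=37  ,,,@,@
@,,,@,
@,@,,,
,,@,,@
,,,@@,
,,,@>,
k=38  ,,,@v@
@,,,@,
@,@,,,
,,@,,@
,,,@@,
,,,@@,
k=39  ,,,<@@
@,,,@,
@,@,,,
,,@,,@
,,,@@,
,,,@@,
k=40  ,,,,@@
@,,v@,
@,@,,,
,,@,,@
,,,@@,
,,,@@,

1,3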